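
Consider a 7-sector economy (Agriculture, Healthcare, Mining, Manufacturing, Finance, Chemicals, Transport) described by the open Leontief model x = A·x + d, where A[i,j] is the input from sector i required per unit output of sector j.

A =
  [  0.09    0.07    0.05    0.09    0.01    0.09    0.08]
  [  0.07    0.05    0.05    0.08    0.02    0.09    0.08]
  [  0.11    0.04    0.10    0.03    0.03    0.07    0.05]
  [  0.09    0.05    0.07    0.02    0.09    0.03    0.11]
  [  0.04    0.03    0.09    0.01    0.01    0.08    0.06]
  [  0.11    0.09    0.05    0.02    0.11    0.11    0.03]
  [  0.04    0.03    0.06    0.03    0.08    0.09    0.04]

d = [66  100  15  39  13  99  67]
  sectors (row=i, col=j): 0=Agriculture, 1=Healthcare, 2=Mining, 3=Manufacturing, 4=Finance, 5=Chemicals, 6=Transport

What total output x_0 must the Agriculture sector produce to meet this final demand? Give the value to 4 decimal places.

120.7062

Form M = I − A:
  [  0.91   -0.07   -0.05   -0.09   -0.01   -0.09   -0.08]
  [ -0.07    0.95   -0.05   -0.08   -0.02   -0.09   -0.08]
  [ -0.11   -0.04    0.90   -0.03   -0.03   -0.07   -0.05]
  [ -0.09   -0.05   -0.07    0.98   -0.09   -0.03   -0.11]
  [ -0.04   -0.03   -0.09   -0.01    0.99   -0.08   -0.06]
  [ -0.11   -0.09   -0.05   -0.02   -0.11    0.89   -0.03]
  [ -0.04   -0.03   -0.06   -0.03   -0.08   -0.09    0.96]
Leontief inverse L = M⁻¹:
  [  1.1612    0.1180    0.1047    0.1275    0.0577    0.1607    0.1353]
  [  0.1346    1.0935    0.1006    0.1125    0.0644    0.1548    0.1293]
  [  0.1754    0.0827    1.1511    0.0645    0.0670    0.1347    0.0973]
  [  0.1503    0.0899    0.1238    1.0534    0.1264    0.0969    0.1581]
  [  0.0890    0.0618    0.1284    0.0332    1.0410    0.1294    0.0922]
  [  0.1845    0.1417    0.1100    0.0604    0.1527    1.1897    0.0865]
  [  0.0930    0.0655    0.1043    0.0542    0.1136    0.1453    1.0782]
Total output x = L · d:
  x_0 = 1.1612·66 + 0.1180·100 + 0.1047·15 + 0.1275·39 + 0.0577·13 + 0.1607·99 + 0.1353·67 = 120.7062
  x_1 = 0.1346·66 + 1.0935·100 + 0.1006·15 + 0.1125·39 + 0.0644·13 + 0.1548·99 + 0.1293·67 = 148.9540
  x_2 = 0.1754·66 + 0.0827·100 + 1.1511·15 + 0.0645·39 + 0.0670·13 + 0.1347·99 + 0.0973·67 = 60.3521
  x_3 = 0.1503·66 + 0.0899·100 + 0.1238·15 + 1.0534·39 + 0.1264·13 + 0.0969·99 + 0.1581·67 = 83.6783
  x_4 = 0.0890·66 + 0.0618·100 + 0.1284·15 + 0.0332·39 + 1.0410·13 + 0.1294·99 + 0.0922·67 = 47.7841
  x_5 = 0.1845·66 + 0.1417·100 + 0.1100·15 + 0.0604·39 + 0.1527·13 + 1.1897·99 + 0.0865·67 = 155.9155
  x_6 = 0.0930·66 + 0.0655·100 + 0.1043·15 + 0.0542·39 + 0.1136·13 + 0.1453·99 + 1.0782·67 = 104.4620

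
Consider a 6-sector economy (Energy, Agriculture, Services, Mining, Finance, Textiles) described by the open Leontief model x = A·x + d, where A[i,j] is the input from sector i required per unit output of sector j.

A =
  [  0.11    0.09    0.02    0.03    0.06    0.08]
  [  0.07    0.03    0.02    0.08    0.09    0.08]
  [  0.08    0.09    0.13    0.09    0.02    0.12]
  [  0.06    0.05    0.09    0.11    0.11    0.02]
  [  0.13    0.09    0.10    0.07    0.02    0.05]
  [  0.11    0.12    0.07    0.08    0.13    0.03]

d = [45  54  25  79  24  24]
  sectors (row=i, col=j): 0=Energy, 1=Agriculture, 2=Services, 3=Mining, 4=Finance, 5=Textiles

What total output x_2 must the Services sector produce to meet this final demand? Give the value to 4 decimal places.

Form M = I − A:
  [  0.89   -0.09   -0.02   -0.03   -0.06   -0.08]
  [ -0.07    0.97   -0.02   -0.08   -0.09   -0.08]
  [ -0.08   -0.09    0.87   -0.09   -0.02   -0.12]
  [ -0.06   -0.05   -0.09    0.89   -0.11   -0.02]
  [ -0.13   -0.09   -0.10   -0.07    0.98   -0.05]
  [ -0.11   -0.12   -0.07   -0.08   -0.13    0.97]
Leontief inverse L = M⁻¹:
  [  1.1775    0.1447    0.0614    0.0789    0.1119    0.1240]
  [  0.1352    1.0841    0.0671    0.1304    0.1396    0.1187]
  [  0.1686    0.1670    1.1998    0.1659    0.0932    0.1843]
  [  0.1340    0.1108    0.1514    1.1726    0.1626    0.0715]
  [  0.2056    0.1535    0.1544    0.1308    1.0791    0.1071]
  [  0.2010    0.1923    0.1350    0.1513    0.1947    1.0932]
Total output x = L · d:
  x_0 = 1.1775·45 + 0.1447·54 + 0.0614·25 + 0.0789·79 + 0.1119·24 + 0.1240·24 = 74.2330
  x_1 = 0.1352·45 + 1.0841·54 + 0.0671·25 + 0.1304·79 + 0.1396·24 + 0.1187·24 = 82.8042
  x_2 = 0.1686·45 + 0.1670·54 + 1.1998·25 + 0.1659·79 + 0.0932·24 + 0.1843·24 = 66.3678
  x_3 = 0.1340·45 + 0.1108·54 + 0.1514·25 + 1.1726·79 + 0.1626·24 + 0.0715·24 = 114.0493
  x_4 = 0.2056·45 + 0.1535·54 + 0.1544·25 + 0.1308·79 + 1.0791·24 + 0.1071·24 = 60.2106
  x_5 = 0.2010·45 + 0.1923·54 + 0.1350·25 + 0.1513·79 + 0.1947·24 + 1.0932·24 = 65.6693

66.3678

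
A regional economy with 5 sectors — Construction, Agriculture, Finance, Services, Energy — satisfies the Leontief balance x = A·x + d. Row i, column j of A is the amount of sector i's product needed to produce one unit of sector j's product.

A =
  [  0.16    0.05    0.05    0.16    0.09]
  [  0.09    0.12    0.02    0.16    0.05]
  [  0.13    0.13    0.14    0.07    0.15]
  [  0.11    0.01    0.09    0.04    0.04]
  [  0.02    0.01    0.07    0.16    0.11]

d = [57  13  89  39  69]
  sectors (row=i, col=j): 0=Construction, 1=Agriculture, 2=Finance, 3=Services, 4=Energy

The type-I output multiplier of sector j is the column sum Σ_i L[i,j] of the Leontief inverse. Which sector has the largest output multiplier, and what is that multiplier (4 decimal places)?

Form M = I − A:
  [  0.84   -0.05   -0.05   -0.16   -0.09]
  [ -0.09    0.88   -0.02   -0.16   -0.05]
  [ -0.13   -0.13    0.86   -0.07   -0.15]
  [ -0.11   -0.01   -0.09    0.96   -0.04]
  [ -0.02   -0.01   -0.07   -0.16    0.89]
Leontief inverse L = M⁻¹:
  [  1.2564    0.0933    0.1158    0.2607    0.1635]
  [  0.1698    1.1605    0.0710    0.2445    0.1053]
  [  0.2436    0.1998    1.2235    0.2050    0.2513]
  [  0.1719    0.0431    0.1339    1.1026    0.0919]
  [  0.0802    0.0386    0.1237    0.2229    1.1647]
Total output x = L · d:
  x_0 = 1.2564·57 + 0.0933·13 + 0.1158·89 + 0.2607·39 + 0.1635·69 = 104.5851
  x_1 = 0.1698·57 + 1.1605·13 + 0.0710·89 + 0.2445·39 + 0.1053·69 = 47.8895
  x_2 = 0.2436·57 + 0.1998·13 + 1.2235·89 + 0.2050·39 + 0.2513·69 = 150.7054
  x_3 = 0.1719·57 + 0.0431·13 + 0.1339·89 + 1.1026·39 + 0.0919·69 = 71.6172
  x_4 = 0.0802·57 + 0.0386·13 + 0.1237·89 + 0.2229·39 + 1.1647·69 = 105.1446
Output multipliers (column sums of L):
  Construction: 1.9220
  Agriculture: 1.5353
  Finance: 1.6679
  Services: 2.0356
  Energy: 1.7768

Services (2.0356)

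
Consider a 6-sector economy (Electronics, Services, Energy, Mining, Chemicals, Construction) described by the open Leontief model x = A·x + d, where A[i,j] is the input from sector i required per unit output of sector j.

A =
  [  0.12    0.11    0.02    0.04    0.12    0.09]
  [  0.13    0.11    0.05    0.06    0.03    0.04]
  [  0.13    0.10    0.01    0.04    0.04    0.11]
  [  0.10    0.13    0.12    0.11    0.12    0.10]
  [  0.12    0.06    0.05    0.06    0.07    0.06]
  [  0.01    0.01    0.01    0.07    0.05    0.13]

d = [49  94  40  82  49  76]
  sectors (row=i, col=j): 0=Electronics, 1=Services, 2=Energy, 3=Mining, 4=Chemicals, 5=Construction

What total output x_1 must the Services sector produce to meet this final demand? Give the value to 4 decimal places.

145.9156

Form M = I − A:
  [  0.88   -0.11   -0.02   -0.04   -0.12   -0.09]
  [ -0.13    0.89   -0.05   -0.06   -0.03   -0.04]
  [ -0.13   -0.10    0.99   -0.04   -0.04   -0.11]
  [ -0.10   -0.13   -0.12    0.89   -0.12   -0.10]
  [ -0.12   -0.06   -0.05   -0.06    0.93   -0.06]
  [ -0.01   -0.01   -0.01   -0.07   -0.05    0.87]
Leontief inverse L = M⁻¹:
  [  1.2098    0.1840    0.0563    0.0947    0.1855    0.1644]
  [  0.2122    1.1819    0.0825    0.1072    0.0885    0.1052]
  [  0.2028    0.1632    1.0397    0.0873    0.0969    0.1767]
  [  0.2265    0.2374    0.1732    1.1879    0.2087    0.2072]
  [  0.1984    0.1269    0.0817    0.1073    1.1291    0.1269]
  [  0.0483    0.0440    0.0322    0.1051    0.0860    1.1785]
Total output x = L · d:
  x_0 = 1.2098·49 + 0.1840·94 + 0.0563·40 + 0.0947·82 + 0.1855·49 + 0.1644·76 = 108.1846
  x_1 = 0.2122·49 + 1.1819·94 + 0.0825·40 + 0.1072·82 + 0.0885·49 + 0.1052·76 = 145.9156
  x_2 = 0.2028·49 + 0.1632·94 + 1.0397·40 + 0.0873·82 + 0.0969·49 + 0.1767·76 = 92.1939
  x_3 = 0.2265·49 + 0.2374·94 + 0.1732·40 + 1.1879·82 + 0.2087·49 + 0.2072·76 = 163.7209
  x_4 = 0.1984·49 + 0.1269·94 + 0.0817·40 + 0.1073·82 + 1.1291·49 + 0.1269·76 = 98.6892
  x_5 = 0.0483·49 + 0.0440·94 + 0.0322·40 + 0.1051·82 + 0.0860·49 + 1.1785·76 = 110.1815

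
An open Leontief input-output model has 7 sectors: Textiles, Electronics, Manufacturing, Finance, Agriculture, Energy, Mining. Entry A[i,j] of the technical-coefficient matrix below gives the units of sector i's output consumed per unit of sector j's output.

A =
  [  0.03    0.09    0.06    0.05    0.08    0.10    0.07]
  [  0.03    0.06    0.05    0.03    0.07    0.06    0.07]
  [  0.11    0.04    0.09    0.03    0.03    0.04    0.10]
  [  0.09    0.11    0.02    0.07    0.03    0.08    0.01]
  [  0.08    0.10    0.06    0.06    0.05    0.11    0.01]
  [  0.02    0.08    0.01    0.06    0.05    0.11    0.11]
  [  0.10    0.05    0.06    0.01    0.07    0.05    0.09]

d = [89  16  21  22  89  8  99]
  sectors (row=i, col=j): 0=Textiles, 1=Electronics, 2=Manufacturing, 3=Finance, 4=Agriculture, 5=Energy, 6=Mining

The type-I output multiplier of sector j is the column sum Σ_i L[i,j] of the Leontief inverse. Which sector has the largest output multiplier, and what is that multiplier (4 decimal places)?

Energy (1.9764)

Form M = I − A:
  [  0.97   -0.09   -0.06   -0.05   -0.08   -0.10   -0.07]
  [ -0.03    0.94   -0.05   -0.03   -0.07   -0.06   -0.07]
  [ -0.11   -0.04    0.91   -0.03   -0.03   -0.04   -0.10]
  [ -0.09   -0.11   -0.02    0.93   -0.03   -0.08   -0.01]
  [ -0.08   -0.10   -0.06   -0.06    0.95   -0.11   -0.01]
  [ -0.02   -0.08   -0.01   -0.06   -0.05    0.89   -0.11]
  [ -0.10   -0.05   -0.06   -0.01   -0.07   -0.05    0.91]
Leontief inverse L = M⁻¹:
  [  1.0822    0.1525    0.1003    0.0867    0.1265    0.1670    0.1285]
  [  0.0719    1.1079    0.0827    0.0576    0.1065    0.1113    0.1151]
  [  0.1616    0.0957    1.1326    0.0613    0.0752    0.0992    0.1577]
  [  0.1281    0.1661    0.0519    1.1034    0.0711    0.1392    0.0581]
  [  0.1263    0.1630    0.0981    0.0981    1.0958    0.1776    0.0676]
  [  0.0667    0.1375    0.0439    0.0928    0.0938    1.1715    0.1642]
  [  0.1483    0.1059    0.1008    0.0415    0.1149    0.1106    1.1446]
Total output x = L · d:
  x_0 = 1.0822·89 + 0.1525·16 + 0.1003·21 + 0.0867·22 + 0.1265·89 + 0.1670·8 + 0.1285·99 = 128.0912
  x_1 = 0.0719·89 + 1.1079·16 + 0.0827·21 + 0.0576·22 + 0.1065·89 + 0.1113·8 + 0.1151·99 = 48.8907
  x_2 = 0.1616·89 + 0.0957·16 + 1.1326·21 + 0.0613·22 + 0.0752·89 + 0.0992·8 + 0.1577·99 = 64.1469
  x_3 = 0.1281·89 + 0.1661·16 + 0.0519·21 + 1.1034·22 + 0.0711·89 + 0.1392·8 + 0.0581·99 = 52.6127
  x_4 = 0.1263·89 + 0.1630·16 + 0.0981·21 + 0.0981·22 + 1.0958·89 + 0.1776·8 + 0.0676·99 = 123.7091
  x_5 = 0.0667·89 + 0.1375·16 + 0.0439·21 + 0.0928·22 + 0.0938·89 + 1.1715·8 + 0.1642·99 = 45.0738
  x_6 = 0.1483·89 + 0.1059·16 + 0.1008·21 + 0.0415·22 + 0.1149·89 + 0.1106·8 + 1.1446·99 = 142.3538
Output multipliers (column sums of L):
  Textiles: 1.7851
  Electronics: 1.9286
  Manufacturing: 1.6102
  Finance: 1.5413
  Agriculture: 1.6839
  Energy: 1.9764
  Mining: 1.8359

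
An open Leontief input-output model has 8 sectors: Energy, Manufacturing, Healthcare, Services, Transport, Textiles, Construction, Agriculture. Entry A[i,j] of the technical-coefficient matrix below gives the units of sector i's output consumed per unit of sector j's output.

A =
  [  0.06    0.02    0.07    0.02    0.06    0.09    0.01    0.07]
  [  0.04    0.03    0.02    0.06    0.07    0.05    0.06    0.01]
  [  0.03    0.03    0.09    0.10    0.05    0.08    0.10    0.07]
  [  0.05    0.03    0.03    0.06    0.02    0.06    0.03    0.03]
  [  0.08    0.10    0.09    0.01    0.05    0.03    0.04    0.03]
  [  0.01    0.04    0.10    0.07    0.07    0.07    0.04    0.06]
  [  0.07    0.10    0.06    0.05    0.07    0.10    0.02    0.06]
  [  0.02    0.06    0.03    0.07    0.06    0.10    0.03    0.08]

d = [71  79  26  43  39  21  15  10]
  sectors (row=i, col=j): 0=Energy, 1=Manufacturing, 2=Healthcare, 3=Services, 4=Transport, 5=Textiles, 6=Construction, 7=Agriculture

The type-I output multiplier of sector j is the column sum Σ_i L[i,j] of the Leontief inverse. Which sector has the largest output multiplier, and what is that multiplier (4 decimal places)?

Textiles (2.0170)

Form M = I − A:
  [  0.94   -0.02   -0.07   -0.02   -0.06   -0.09   -0.01   -0.07]
  [ -0.04    0.97   -0.02   -0.06   -0.07   -0.05   -0.06   -0.01]
  [ -0.03   -0.03    0.91   -0.10   -0.05   -0.08   -0.10   -0.07]
  [ -0.05   -0.03   -0.03    0.94   -0.02   -0.06   -0.03   -0.03]
  [ -0.08   -0.10   -0.09   -0.01    0.95   -0.03   -0.04   -0.03]
  [ -0.01   -0.04   -0.10   -0.07   -0.07    0.93   -0.04   -0.06]
  [ -0.07   -0.10   -0.06   -0.05   -0.07   -0.10    0.98   -0.06]
  [ -0.02   -0.06   -0.03   -0.07   -0.06   -0.10   -0.03    0.92]
Leontief inverse L = M⁻¹:
  [  1.0888    0.0554    0.1190    0.0614    0.1009    0.1421    0.0418    0.1098]
  [  0.0687    1.0624    0.0586    0.0907    0.1030    0.0912    0.0836    0.0389]
  [  0.0723    0.0812    1.1519    0.1584    0.1039    0.1524    0.1423    0.1218]
  [  0.0728    0.0554    0.0640    1.0907    0.0498    0.0993    0.0519    0.0581]
  [  0.1142    0.1366    0.1383    0.0529    1.0944    0.0845    0.0755    0.0685]
  [  0.0445    0.0821    0.1530    0.1195    0.1148    1.1280    0.0786    0.1023]
  [  0.1088    0.1444    0.1186    0.1020    0.1229    0.1645    1.0606    0.1061]
  [  0.0519    0.0999    0.0784    0.1152    0.1039    0.1550    0.0630    1.1193]
Total output x = L · d:
  x_0 = 1.0888·71 + 0.0554·79 + 0.1190·26 + 0.0614·43 + 0.1009·39 + 0.1421·21 + 0.0418·15 + 0.1098·10 = 96.0571
  x_1 = 0.0687·71 + 1.0624·79 + 0.0586·26 + 0.0907·43 + 0.1030·39 + 0.0912·21 + 0.0836·15 + 0.0389·10 = 101.8033
  x_2 = 0.0723·71 + 0.0812·79 + 1.1519·26 + 0.1584·43 + 0.1039·39 + 0.1524·21 + 0.1423·15 + 0.1218·10 = 58.9133
  x_3 = 0.0728·71 + 0.0554·79 + 0.0640·26 + 1.0907·43 + 0.0498·39 + 0.0993·21 + 0.0519·15 + 0.0581·10 = 63.4981
  x_4 = 0.1142·71 + 0.1366·79 + 0.1383·26 + 0.0529·43 + 1.0944·39 + 0.0845·21 + 0.0755·15 + 0.0685·10 = 71.0413
  x_5 = 0.0445·71 + 0.0821·79 + 0.1530·26 + 0.1195·43 + 0.1148·39 + 1.1280·21 + 0.0786·15 + 0.1023·10 = 49.1347
  x_6 = 0.1088·71 + 0.1444·79 + 0.1186·26 + 0.1020·43 + 0.1229·39 + 0.1645·21 + 1.0606·15 + 0.1061·10 = 51.8175
  x_7 = 0.0519·71 + 0.0999·79 + 0.0784·26 + 0.1152·43 + 0.1039·39 + 0.1550·21 + 0.0630·15 + 1.1193·10 = 38.0131
Output multipliers (column sums of L):
  Energy: 1.6220
  Manufacturing: 1.7174
  Healthcare: 1.8817
  Services: 1.7908
  Transport: 1.7936
  Textiles: 2.0170
  Construction: 1.5973
  Agriculture: 1.7248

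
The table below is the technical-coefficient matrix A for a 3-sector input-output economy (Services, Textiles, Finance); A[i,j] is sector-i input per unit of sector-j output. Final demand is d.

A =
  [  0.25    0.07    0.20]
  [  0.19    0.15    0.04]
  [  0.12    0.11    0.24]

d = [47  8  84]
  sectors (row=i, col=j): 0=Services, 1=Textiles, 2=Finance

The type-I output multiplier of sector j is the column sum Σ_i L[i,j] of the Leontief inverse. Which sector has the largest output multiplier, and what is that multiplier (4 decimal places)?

Services (2.0478)

Form M = I − A:
  [  0.75   -0.07   -0.20]
  [ -0.19    0.85   -0.04]
  [ -0.12   -0.11    0.76]
Leontief inverse L = M⁻¹:
  [  1.4380    0.1685    0.3873]
  [  0.3344    1.2237    0.1524]
  [  0.2755    0.2037    1.3990]
Total output x = L · d:
  x_0 = 1.4380·47 + 0.1685·8 + 0.3873·84 = 101.4667
  x_1 = 0.3344·47 + 1.2237·8 + 0.1524·84 = 38.3086
  x_2 = 0.2755·47 + 0.2037·8 + 1.3990·84 = 132.0920
Output multipliers (column sums of L):
  Services: 2.0478
  Textiles: 1.5960
  Finance: 1.9387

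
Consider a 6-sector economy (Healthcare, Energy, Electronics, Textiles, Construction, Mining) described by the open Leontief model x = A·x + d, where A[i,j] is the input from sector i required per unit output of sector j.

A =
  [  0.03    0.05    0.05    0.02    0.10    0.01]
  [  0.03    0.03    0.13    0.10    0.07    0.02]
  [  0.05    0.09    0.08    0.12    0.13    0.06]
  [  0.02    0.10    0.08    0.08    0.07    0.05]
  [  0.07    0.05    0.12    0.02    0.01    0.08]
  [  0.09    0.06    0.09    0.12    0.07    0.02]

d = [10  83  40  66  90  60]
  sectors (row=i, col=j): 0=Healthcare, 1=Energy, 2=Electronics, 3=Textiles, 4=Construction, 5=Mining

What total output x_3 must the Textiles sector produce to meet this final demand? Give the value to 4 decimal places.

Form M = I − A:
  [  0.97   -0.05   -0.05   -0.02   -0.10   -0.01]
  [ -0.03    0.97   -0.13   -0.10   -0.07   -0.02]
  [ -0.05   -0.09    0.92   -0.12   -0.13   -0.06]
  [ -0.02   -0.10   -0.08    0.92   -0.07   -0.05]
  [ -0.07   -0.05   -0.12   -0.02    0.99   -0.08]
  [ -0.09   -0.06   -0.09   -0.12   -0.07    0.98]
Leontief inverse L = M⁻¹:
  [  1.0513    0.0765    0.0922    0.0501    0.1294    0.0311]
  [  0.0598    1.0768    0.1896    0.1525    0.1215    0.0519]
  [  0.0917    0.1482    1.1642    0.1873    0.1930    0.1005]
  [  0.0515    0.1444    0.1455    1.1358    0.1205    0.0802]
  [  0.0994    0.0896    0.1728    0.0711    1.0615    0.1037]
  [  0.1220    0.1106    0.1572    0.1753    0.1276    1.0529]
Total output x = L · d:
  x_0 = 1.0513·10 + 0.0765·83 + 0.0922·40 + 0.0501·66 + 0.1294·90 + 0.0311·60 = 37.3695
  x_1 = 0.0598·10 + 1.0768·83 + 0.1896·40 + 0.1525·66 + 0.1215·90 + 0.0519·60 = 121.6706
  x_2 = 0.0917·10 + 0.1482·83 + 1.1642·40 + 0.1873·66 + 0.1930·90 + 0.1005·60 = 95.5444
  x_3 = 0.0515·10 + 0.1444·83 + 0.1455·40 + 1.1358·66 + 0.1205·90 + 0.0802·60 = 108.9453
  x_4 = 0.0994·10 + 0.0896·83 + 0.1728·40 + 0.0711·66 + 1.0615·90 + 0.1037·60 = 121.7952
  x_5 = 0.1220·10 + 0.1106·83 + 0.1572·40 + 0.1753·66 + 0.1276·90 + 1.0529·60 = 102.9200

108.9453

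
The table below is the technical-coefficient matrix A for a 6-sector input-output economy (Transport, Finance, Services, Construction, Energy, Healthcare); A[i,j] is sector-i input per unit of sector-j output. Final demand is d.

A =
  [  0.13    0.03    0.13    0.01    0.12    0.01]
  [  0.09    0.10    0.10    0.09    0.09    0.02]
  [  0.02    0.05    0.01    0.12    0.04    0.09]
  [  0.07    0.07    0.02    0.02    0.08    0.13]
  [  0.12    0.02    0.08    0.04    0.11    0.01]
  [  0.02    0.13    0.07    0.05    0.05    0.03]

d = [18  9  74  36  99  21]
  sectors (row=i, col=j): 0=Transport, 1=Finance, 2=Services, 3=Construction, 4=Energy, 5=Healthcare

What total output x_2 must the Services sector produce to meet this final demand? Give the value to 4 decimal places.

95.3579

Form M = I − A:
  [  0.87   -0.03   -0.13   -0.01   -0.12   -0.01]
  [ -0.09    0.90   -0.10   -0.09   -0.09   -0.02]
  [ -0.02   -0.05    0.99   -0.12   -0.04   -0.09]
  [ -0.07   -0.07   -0.02    0.98   -0.08   -0.13]
  [ -0.12   -0.02   -0.08   -0.04    0.89   -0.01]
  [ -0.02   -0.13   -0.07   -0.05   -0.05    0.97]
Leontief inverse L = M⁻¹:
  [  1.1901    0.0632    0.1811    0.0495    0.1816    0.0389]
  [  0.1567    1.1477    0.1564    0.1357    0.1598    0.0596]
  [  0.0595    0.0906    1.0453    0.1465    0.0841    0.1200]
  [  0.1204    0.1150    0.0704    1.0541    0.1344    0.1528]
  [  0.1755    0.0495    0.1263    0.0713    1.1664    0.0361]
  [  0.0651    0.1701    0.1103    0.0878    0.0983    1.0581]
Total output x = L · d:
  x_0 = 1.1901·18 + 0.0632·9 + 0.1811·74 + 0.0495·36 + 0.1816·99 + 0.0389·21 = 55.9707
  x_1 = 0.1567·18 + 1.1477·9 + 0.1564·74 + 0.1357·36 + 0.1598·99 + 0.0596·21 = 46.6750
  x_2 = 0.0595·18 + 0.0906·9 + 1.0453·74 + 0.1465·36 + 0.0841·99 + 0.1200·21 = 95.3579
  x_3 = 0.1204·18 + 0.1150·9 + 0.0704·74 + 1.0541·36 + 0.1344·99 + 0.1528·21 = 62.8656
  x_4 = 0.1755·18 + 0.0495·9 + 0.1263·74 + 0.0713·36 + 1.1664·99 + 0.0361·21 = 131.7449
  x_5 = 0.0651·18 + 0.1701·9 + 0.1103·74 + 0.0878·36 + 0.0983·99 + 1.0581·21 = 45.9719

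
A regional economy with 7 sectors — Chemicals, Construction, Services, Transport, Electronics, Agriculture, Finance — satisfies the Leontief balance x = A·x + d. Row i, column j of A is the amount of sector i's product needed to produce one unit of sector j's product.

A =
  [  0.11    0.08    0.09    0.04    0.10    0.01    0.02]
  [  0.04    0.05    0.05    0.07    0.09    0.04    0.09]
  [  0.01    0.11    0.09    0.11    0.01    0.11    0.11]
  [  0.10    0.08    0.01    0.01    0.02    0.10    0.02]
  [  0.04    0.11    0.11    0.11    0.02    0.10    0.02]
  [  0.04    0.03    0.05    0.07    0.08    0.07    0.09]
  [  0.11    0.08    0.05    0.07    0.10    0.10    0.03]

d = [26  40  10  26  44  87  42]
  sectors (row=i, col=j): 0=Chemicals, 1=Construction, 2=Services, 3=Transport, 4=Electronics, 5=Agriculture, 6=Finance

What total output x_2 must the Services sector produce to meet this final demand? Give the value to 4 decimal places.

Form M = I − A:
  [  0.89   -0.08   -0.09   -0.04   -0.10   -0.01   -0.02]
  [ -0.04    0.95   -0.05   -0.07   -0.09   -0.04   -0.09]
  [ -0.01   -0.11    0.91   -0.11   -0.01   -0.11   -0.11]
  [ -0.10   -0.08   -0.01    0.99   -0.02   -0.10   -0.02]
  [ -0.04   -0.11   -0.11   -0.11    0.98   -0.10   -0.02]
  [ -0.04   -0.03   -0.05   -0.07   -0.08    0.93   -0.09]
  [ -0.11   -0.08   -0.05   -0.07   -0.10   -0.10    0.97]
Leontief inverse L = M⁻¹:
  [  1.1612    0.1485    0.1495    0.1002    0.1482    0.0704    0.0663]
  [  0.0923    1.1129    0.1011    0.1255    0.1371    0.1032    0.1316]
  [  0.0739    0.1827    1.1468    0.1769    0.0726    0.1895    0.1713]
  [  0.1402    0.1227    0.0507    1.0510    0.0646    0.1387    0.0559]
  [  0.0947    0.1778    0.1645    0.1716    1.0735    0.1704    0.0786]
  [  0.0923    0.0916    0.1005    0.1250    0.1274    1.1334    0.1322]
  [  0.1725    0.1547    0.1154    0.1372    0.1603    0.1707    1.0839]
Total output x = L · d:
  x_0 = 1.1612·26 + 0.1485·40 + 0.1495·10 + 0.1002·26 + 0.1482·44 + 0.0704·87 + 0.0663·42 = 55.6647
  x_1 = 0.0923·26 + 1.1129·40 + 0.1011·10 + 0.1255·26 + 0.1371·44 + 0.1032·87 + 0.1316·42 = 71.7286
  x_2 = 0.0739·26 + 0.1827·40 + 1.1468·10 + 0.1769·26 + 0.0726·44 + 0.1895·87 + 0.1713·42 = 52.1743
  x_3 = 0.1402·26 + 0.1227·40 + 0.0507·10 + 1.0510·26 + 0.0646·44 + 0.1387·87 + 0.0559·42 = 53.6489
  x_4 = 0.0947·26 + 0.1778·40 + 0.1645·10 + 0.1716·26 + 1.0735·44 + 0.1704·87 + 0.0786·42 = 81.0432
  x_5 = 0.0923·26 + 0.0916·40 + 0.1005·10 + 0.1250·26 + 0.1274·44 + 1.1334·87 + 0.1322·42 = 120.0862
  x_6 = 0.1725·26 + 0.1547·40 + 0.1154·10 + 0.1372·26 + 0.1603·44 + 0.1707·87 + 1.0839·42 = 82.8232

52.1743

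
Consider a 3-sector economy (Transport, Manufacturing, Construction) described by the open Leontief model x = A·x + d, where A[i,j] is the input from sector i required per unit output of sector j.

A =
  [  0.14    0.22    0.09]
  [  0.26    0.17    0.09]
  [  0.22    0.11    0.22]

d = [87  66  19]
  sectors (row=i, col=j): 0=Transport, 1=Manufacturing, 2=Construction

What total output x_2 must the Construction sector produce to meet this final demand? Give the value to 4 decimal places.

83.8857

Form M = I − A:
  [  0.86   -0.22   -0.09]
  [ -0.26    0.83   -0.09]
  [ -0.22   -0.11    0.78]
Leontief inverse L = M⁻¹:
  [  1.3274    0.3779    0.1968]
  [  0.4635    1.3555    0.2099]
  [  0.4398    0.2977    1.3671]
Total output x = L · d:
  x_0 = 1.3274·87 + 0.3779·66 + 0.1968·19 = 144.1627
  x_1 = 0.4635·87 + 1.3555·66 + 0.2099·19 = 133.7735
  x_2 = 0.4398·87 + 0.2977·66 + 1.3671·19 = 83.8857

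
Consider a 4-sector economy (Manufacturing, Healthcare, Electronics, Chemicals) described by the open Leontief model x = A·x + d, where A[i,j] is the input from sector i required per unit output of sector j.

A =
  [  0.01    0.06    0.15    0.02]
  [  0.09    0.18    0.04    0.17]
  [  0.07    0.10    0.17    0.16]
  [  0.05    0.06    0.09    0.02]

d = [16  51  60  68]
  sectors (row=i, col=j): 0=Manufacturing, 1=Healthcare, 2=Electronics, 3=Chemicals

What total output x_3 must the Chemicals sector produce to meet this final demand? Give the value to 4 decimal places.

Form M = I − A:
  [  0.99   -0.06   -0.15   -0.02]
  [ -0.09    0.82   -0.04   -0.17]
  [ -0.07   -0.10    0.83   -0.16]
  [ -0.05   -0.06   -0.09    0.98]
Leontief inverse L = M⁻¹:
  [  1.0375    0.1056    0.2004    0.0722]
  [  0.1345    1.2604    0.1110    0.2395]
  [  0.1176    0.1799    1.2607    0.2394]
  [  0.0720    0.0991    0.1328    1.0607]
Total output x = L · d:
  x_0 = 1.0375·16 + 0.1056·51 + 0.2004·60 + 0.0722·68 = 38.9250
  x_1 = 0.1345·16 + 1.2604·51 + 0.1110·60 + 0.2395·68 = 89.3828
  x_2 = 0.1176·16 + 0.1799·51 + 1.2607·60 + 0.2394·68 = 102.9778
  x_3 = 0.0720·16 + 0.0991·51 + 0.1328·60 + 1.0607·68 = 86.3033

86.3033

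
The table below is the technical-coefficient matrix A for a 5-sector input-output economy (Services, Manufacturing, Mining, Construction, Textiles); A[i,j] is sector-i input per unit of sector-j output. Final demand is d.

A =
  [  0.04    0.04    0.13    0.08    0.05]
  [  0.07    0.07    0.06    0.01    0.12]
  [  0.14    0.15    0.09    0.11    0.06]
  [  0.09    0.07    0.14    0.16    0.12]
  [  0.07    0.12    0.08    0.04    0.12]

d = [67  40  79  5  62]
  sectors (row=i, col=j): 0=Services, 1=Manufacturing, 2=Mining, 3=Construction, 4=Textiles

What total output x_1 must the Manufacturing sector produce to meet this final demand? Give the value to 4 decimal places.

72.7164

Form M = I − A:
  [  0.96   -0.04   -0.13   -0.08   -0.05]
  [ -0.07    0.93   -0.06   -0.01   -0.12]
  [ -0.14   -0.15    0.91   -0.11   -0.06]
  [ -0.09   -0.07   -0.14    0.84   -0.12]
  [ -0.07   -0.12   -0.08   -0.04    0.88]
Leontief inverse L = M⁻¹:
  [  1.0982    0.1028    0.1942    0.1364    0.1082]
  [  0.1157    1.1246    0.1133    0.0475    0.1741]
  [  0.2187    0.2344    1.1875    0.1863    0.1508]
  [  0.1825    0.1710    0.2496    1.2531    0.2216]
  [  0.1313    0.1906    0.1502    0.0912    1.1925]
Total output x = L · d:
  x_0 = 1.0982·67 + 0.1028·40 + 0.1942·79 + 0.1364·5 + 0.1082·62 = 100.4192
  x_1 = 0.1157·67 + 1.1246·40 + 0.1133·79 + 0.0475·5 + 0.1741·62 = 72.7164
  x_2 = 0.2187·67 + 0.2344·40 + 1.1875·79 + 0.1863·5 + 0.1508·62 = 128.1255
  x_3 = 0.1825·67 + 0.1710·40 + 0.2496·79 + 1.2531·5 + 0.2216·62 = 58.7939
  x_4 = 0.1313·67 + 0.1906·40 + 0.1502·79 + 0.0912·5 + 1.1925·62 = 102.6785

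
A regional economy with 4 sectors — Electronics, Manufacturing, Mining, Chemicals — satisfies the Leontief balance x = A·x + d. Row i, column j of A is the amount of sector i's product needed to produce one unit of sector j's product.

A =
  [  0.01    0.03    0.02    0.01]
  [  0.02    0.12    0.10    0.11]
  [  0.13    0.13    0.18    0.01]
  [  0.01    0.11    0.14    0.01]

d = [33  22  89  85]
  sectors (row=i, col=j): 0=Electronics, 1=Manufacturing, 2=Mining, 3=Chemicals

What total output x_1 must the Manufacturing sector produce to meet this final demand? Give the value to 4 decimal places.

53.7552

Form M = I − A:
  [  0.99   -0.03   -0.02   -0.01]
  [ -0.02    0.88   -0.10   -0.11]
  [ -0.13   -0.13    0.82   -0.01]
  [ -0.01   -0.11   -0.14    0.99]
Leontief inverse L = M⁻¹:
  [  1.0153    0.0413    0.0324    0.0152]
  [  0.0472    1.1794    0.1677    0.1332]
  [  0.1689    0.1955    1.2536    0.0361]
  [  0.0394    0.1591    0.1962    1.0302]
Total output x = L · d:
  x_0 = 1.0153·33 + 0.0413·22 + 0.0324·89 + 0.0152·85 = 38.5871
  x_1 = 0.0472·33 + 1.1794·22 + 0.1677·89 + 0.1332·85 = 53.7552
  x_2 = 0.1689·33 + 0.1955·22 + 1.2536·89 + 0.0361·85 = 124.5156
  x_3 = 0.0394·33 + 0.1591·22 + 0.1962·89 + 1.0302·85 = 109.8294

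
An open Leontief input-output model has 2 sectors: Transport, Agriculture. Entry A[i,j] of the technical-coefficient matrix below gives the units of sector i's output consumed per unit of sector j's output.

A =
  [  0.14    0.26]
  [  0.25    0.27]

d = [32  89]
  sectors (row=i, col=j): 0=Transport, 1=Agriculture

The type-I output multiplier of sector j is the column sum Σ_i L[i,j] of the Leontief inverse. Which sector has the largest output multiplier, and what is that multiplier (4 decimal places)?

Form M = I − A:
  [  0.86   -0.26]
  [ -0.25    0.73]
Leontief inverse L = M⁻¹:
  [  1.2971    0.4620]
  [  0.4442    1.5281]
Total output x = L · d:
  x_0 = 1.2971·32 + 0.4620·89 = 82.6226
  x_1 = 0.4442·32 + 1.5281·89 = 150.2132
Output multipliers (column sums of L):
  Transport: 1.7413
  Agriculture: 1.9900

Agriculture (1.9900)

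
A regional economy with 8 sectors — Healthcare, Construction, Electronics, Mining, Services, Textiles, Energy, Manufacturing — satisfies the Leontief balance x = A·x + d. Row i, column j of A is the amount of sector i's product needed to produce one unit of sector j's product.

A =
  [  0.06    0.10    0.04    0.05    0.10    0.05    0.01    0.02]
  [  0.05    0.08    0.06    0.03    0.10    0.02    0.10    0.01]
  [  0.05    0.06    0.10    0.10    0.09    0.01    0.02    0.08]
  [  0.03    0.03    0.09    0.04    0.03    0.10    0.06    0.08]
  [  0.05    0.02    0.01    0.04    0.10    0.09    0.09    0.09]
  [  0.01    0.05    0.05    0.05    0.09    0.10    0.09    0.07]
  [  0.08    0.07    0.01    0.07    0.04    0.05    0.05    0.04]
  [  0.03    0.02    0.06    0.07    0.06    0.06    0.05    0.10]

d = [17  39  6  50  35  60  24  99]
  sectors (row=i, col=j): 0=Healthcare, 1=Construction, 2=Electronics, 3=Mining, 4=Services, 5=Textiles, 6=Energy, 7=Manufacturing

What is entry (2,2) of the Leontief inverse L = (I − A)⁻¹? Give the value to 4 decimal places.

Form M = I − A:
  [  0.94   -0.10   -0.04   -0.05   -0.10   -0.05   -0.01   -0.02]
  [ -0.05    0.92   -0.06   -0.03   -0.10   -0.02   -0.10   -0.01]
  [ -0.05   -0.06    0.90   -0.10   -0.09   -0.01   -0.02   -0.08]
  [ -0.03   -0.03   -0.09    0.96   -0.03   -0.10   -0.06   -0.08]
  [ -0.05   -0.02   -0.01   -0.04    0.90   -0.09   -0.09   -0.09]
  [ -0.01   -0.05   -0.05   -0.05   -0.09    0.90   -0.09   -0.07]
  [ -0.08   -0.07   -0.01   -0.07   -0.04   -0.05    0.95   -0.04]
  [ -0.03   -0.02   -0.06   -0.07   -0.06   -0.06   -0.05    0.90]
Leontief inverse L = M⁻¹:
  [  1.0960    0.1426    0.0800    0.0916    0.1660    0.0998    0.0628    0.0683]
  [  0.0918    1.1259    0.0980    0.0759    0.1651    0.0685    0.1516    0.0586]
  [  0.0924    0.1064    1.1538    0.1547    0.1624    0.0676    0.0756    0.1444]
  [  0.0666    0.0736    0.1370    1.0918    0.0951    0.1530    0.1111    0.1379]
  [  0.0901    0.0642    0.0504    0.0903    1.1681    0.1520    0.1474    0.1504]
  [  0.0516    0.0964    0.0960    0.1037    0.1613    1.1622    0.1517    0.1332]
  [  0.1142    0.1118    0.0478    0.1097    0.0977    0.0978    1.0965    0.0839]
  [  0.0657    0.0595    0.1048    0.1190    0.1215    0.1143    0.1000    1.1586]
Total output x = L · d:
  x_0 = 1.0960·17 + 0.1426·39 + 0.0800·6 + 0.0916·50 + 0.1660·35 + 0.0998·60 + 0.0628·24 + 0.0683·99 = 49.3213
  x_1 = 0.0918·17 + 1.1259·39 + 0.0980·6 + 0.0759·50 + 0.1651·35 + 0.0685·60 + 0.1516·24 + 0.0586·99 = 69.1815
  x_2 = 0.0924·17 + 0.1064·39 + 1.1538·6 + 0.1547·50 + 0.1624·35 + 0.0676·60 + 0.0756·24 + 0.1444·99 = 46.2226
  x_3 = 0.0666·17 + 0.0736·39 + 0.1370·6 + 1.0918·50 + 0.0951·35 + 0.1530·60 + 0.1111·24 + 0.1379·99 = 88.2407
  x_4 = 0.0901·17 + 0.0642·39 + 0.0504·6 + 0.0903·50 + 1.1681·35 + 0.1520·60 + 0.1474·24 + 0.1504·99 = 77.2828
  x_5 = 0.0516·17 + 0.0964·39 + 0.0960·6 + 0.1037·50 + 0.1613·35 + 1.1622·60 + 0.1517·24 + 0.1332·99 = 102.6054
  x_6 = 0.1142·17 + 0.1118·39 + 0.0478·6 + 0.1097·50 + 0.0977·35 + 0.0978·60 + 1.0965·24 + 0.0839·99 = 55.9771
  x_7 = 0.0657·17 + 0.0595·39 + 0.1048·6 + 0.1190·50 + 0.1215·35 + 0.1143·60 + 0.1000·24 + 1.1586·99 = 138.2285

L[2,2] = 1.1538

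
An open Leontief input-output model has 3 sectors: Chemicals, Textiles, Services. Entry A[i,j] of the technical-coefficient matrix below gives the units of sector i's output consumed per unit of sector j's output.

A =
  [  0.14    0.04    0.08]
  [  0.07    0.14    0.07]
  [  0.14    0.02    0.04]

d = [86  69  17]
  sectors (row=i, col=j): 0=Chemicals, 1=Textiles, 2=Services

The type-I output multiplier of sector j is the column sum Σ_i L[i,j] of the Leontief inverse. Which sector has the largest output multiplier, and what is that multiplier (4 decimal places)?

Form M = I − A:
  [  0.86   -0.04   -0.08]
  [ -0.07    0.86   -0.07]
  [ -0.14   -0.02    0.96]
Leontief inverse L = M⁻¹:
  [  1.1842    0.0575    0.1029]
  [  0.1106    1.1701    0.0945]
  [  0.1750    0.0328    1.0586]
Total output x = L · d:
  x_0 = 1.1842·86 + 0.0575·69 + 0.1029·17 = 107.5570
  x_1 = 0.1106·86 + 1.1701·69 + 0.0945·17 = 91.8611
  x_2 = 0.1750·86 + 0.0328·69 + 1.0586·17 = 35.3075
Output multipliers (column sums of L):
  Chemicals: 1.4699
  Textiles: 1.2604
  Services: 1.2561

Chemicals (1.4699)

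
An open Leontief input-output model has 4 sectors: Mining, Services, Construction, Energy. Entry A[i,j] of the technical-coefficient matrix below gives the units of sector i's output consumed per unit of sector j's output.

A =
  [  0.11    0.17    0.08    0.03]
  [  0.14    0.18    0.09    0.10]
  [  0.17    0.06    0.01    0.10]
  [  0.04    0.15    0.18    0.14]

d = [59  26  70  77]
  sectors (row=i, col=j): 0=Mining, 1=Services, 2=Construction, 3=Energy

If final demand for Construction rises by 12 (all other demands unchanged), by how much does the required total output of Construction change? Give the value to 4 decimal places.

Form M = I − A:
  [  0.89   -0.17   -0.08   -0.03]
  [ -0.14    0.82   -0.09   -0.10]
  [ -0.17   -0.06    0.99   -0.10]
  [ -0.04   -0.15   -0.18    0.86]
Leontief inverse L = M⁻¹:
  [  1.1972    0.2747    0.1380    0.0898]
  [  0.2483    1.3169    0.1729    0.1819]
  [  0.2356    0.1548    1.0706    0.1507]
  [  0.1483    0.2749    0.2607    1.2302]
Total output x = L · d:
  x_0 = 1.1972·59 + 0.2747·26 + 0.1380·70 + 0.0898·77 = 94.3524
  x_1 = 0.2483·59 + 1.3169·26 + 0.1729·70 + 0.1819·77 = 74.9986
  x_2 = 0.2356·59 + 0.1548·26 + 1.0706·70 + 0.1507·77 = 104.4716
  x_3 = 0.1483·59 + 0.2749·26 + 0.2607·70 + 1.2302·77 = 128.8707
Δx_2 = L[2,2] · Δd_2 = 1.0706 · 12 = 12.8473

12.8473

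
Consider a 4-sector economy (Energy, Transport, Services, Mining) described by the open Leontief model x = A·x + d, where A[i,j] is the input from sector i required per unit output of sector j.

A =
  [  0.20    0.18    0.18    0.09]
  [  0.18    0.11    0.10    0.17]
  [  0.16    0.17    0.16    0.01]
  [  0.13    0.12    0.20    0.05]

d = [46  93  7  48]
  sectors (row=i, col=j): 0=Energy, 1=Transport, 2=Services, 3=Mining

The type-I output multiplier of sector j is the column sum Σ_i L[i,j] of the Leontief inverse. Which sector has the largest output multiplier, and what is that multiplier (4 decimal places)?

Energy (2.5433)

Form M = I − A:
  [  0.80   -0.18   -0.18   -0.09]
  [ -0.18    0.89   -0.10   -0.17]
  [ -0.16   -0.17    0.84   -0.01]
  [ -0.13   -0.12   -0.20    0.95]
Leontief inverse L = M⁻¹:
  [  1.4576    0.4023    0.4113    0.2144]
  [  0.3977    1.2991    0.3050    0.2734]
  [  0.3620    0.3430    1.3350    0.1097]
  [  0.3259    0.2914    0.3759    1.1396]
Total output x = L · d:
  x_0 = 1.4576·46 + 0.4023·93 + 0.4113·7 + 0.2144·48 = 117.6307
  x_1 = 0.3977·46 + 1.2991·93 + 0.3050·7 + 0.2734·48 = 154.3725
  x_2 = 0.3620·46 + 0.3430·93 + 1.3350·7 + 0.1097·48 = 63.1648
  x_3 = 0.3259·46 + 0.2914·93 + 0.3759·7 + 1.1396·48 = 99.4207
Output multipliers (column sums of L):
  Energy: 2.5433
  Transport: 2.3358
  Services: 2.4271
  Mining: 1.7371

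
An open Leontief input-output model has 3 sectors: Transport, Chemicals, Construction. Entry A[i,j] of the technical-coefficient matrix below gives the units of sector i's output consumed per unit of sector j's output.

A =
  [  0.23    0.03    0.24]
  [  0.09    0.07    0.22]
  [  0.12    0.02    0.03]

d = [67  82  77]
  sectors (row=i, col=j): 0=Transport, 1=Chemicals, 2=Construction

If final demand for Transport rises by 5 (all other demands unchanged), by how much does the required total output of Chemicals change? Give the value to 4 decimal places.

0.8606

Form M = I − A:
  [  0.77   -0.03   -0.24]
  [ -0.09    0.93   -0.22]
  [ -0.12   -0.02    0.97]
Leontief inverse L = M⁻¹:
  [  1.3589    0.0513    0.3479]
  [  0.1721    1.0870    0.2891]
  [  0.1717    0.0288    1.0799]
Total output x = L · d:
  x_0 = 1.3589·67 + 0.0513·82 + 0.3479·77 = 122.0407
  x_1 = 0.1721·67 + 1.0870·82 + 0.2891·77 = 122.9320
  x_2 = 0.1717·67 + 0.0288·82 + 1.0799·77 = 97.0139
Δx_1 = L[1,0] · Δd_0 = 0.1721 · 5 = 0.8606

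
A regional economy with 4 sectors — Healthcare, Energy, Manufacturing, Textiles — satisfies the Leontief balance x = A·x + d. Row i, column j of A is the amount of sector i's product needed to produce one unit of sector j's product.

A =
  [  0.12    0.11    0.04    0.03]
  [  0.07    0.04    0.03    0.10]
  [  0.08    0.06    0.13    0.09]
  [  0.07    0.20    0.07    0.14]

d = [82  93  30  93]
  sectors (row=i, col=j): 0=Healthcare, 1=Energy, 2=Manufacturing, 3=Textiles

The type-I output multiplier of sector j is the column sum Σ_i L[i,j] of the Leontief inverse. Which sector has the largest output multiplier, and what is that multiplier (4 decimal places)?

Energy (1.6261)

Form M = I − A:
  [  0.88   -0.11   -0.04   -0.03]
  [ -0.07    0.96   -0.03   -0.10]
  [ -0.08   -0.06    0.87   -0.09]
  [ -0.07   -0.20   -0.07    0.86]
Leontief inverse L = M⁻¹:
  [  1.1592    0.1503    0.0637    0.0646]
  [  0.1019    1.0848    0.0530    0.1352]
  [  0.1269    0.1170    1.1706    0.1405]
  [  0.1284    0.2740    0.1128    1.2109]
Total output x = L · d:
  x_0 = 1.1592·82 + 0.1503·93 + 0.0637·30 + 0.0646·93 = 116.9480
  x_1 = 0.1019·82 + 1.0848·93 + 0.0530·30 + 0.1352·93 = 123.4082
  x_2 = 0.1269·82 + 0.1170·93 + 1.1706·30 + 0.1405·93 = 69.4730
  x_3 = 0.1284·82 + 0.2740·93 + 0.1128·30 + 1.2109·93 = 152.0129
Output multipliers (column sums of L):
  Healthcare: 1.5164
  Energy: 1.6261
  Manufacturing: 1.4000
  Textiles: 1.5513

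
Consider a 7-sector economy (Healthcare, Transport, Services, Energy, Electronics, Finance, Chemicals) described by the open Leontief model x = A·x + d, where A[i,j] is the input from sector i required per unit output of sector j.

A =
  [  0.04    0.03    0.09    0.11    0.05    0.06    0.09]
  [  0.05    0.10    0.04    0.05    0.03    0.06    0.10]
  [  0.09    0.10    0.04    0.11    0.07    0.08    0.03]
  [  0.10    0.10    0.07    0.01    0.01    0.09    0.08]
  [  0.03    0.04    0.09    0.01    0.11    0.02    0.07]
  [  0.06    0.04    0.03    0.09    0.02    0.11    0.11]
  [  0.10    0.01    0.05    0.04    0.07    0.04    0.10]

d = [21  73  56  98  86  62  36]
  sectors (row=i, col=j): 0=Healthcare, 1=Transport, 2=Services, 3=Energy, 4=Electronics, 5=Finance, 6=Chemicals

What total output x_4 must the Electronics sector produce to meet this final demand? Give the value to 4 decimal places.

126.2194

Form M = I − A:
  [  0.96   -0.03   -0.09   -0.11   -0.05   -0.06   -0.09]
  [ -0.05    0.90   -0.04   -0.05   -0.03   -0.06   -0.10]
  [ -0.09   -0.10    0.96   -0.11   -0.07   -0.08   -0.03]
  [ -0.10   -0.10   -0.07    0.99   -0.01   -0.09   -0.08]
  [ -0.03   -0.04   -0.09   -0.01    0.89   -0.02   -0.07]
  [ -0.06   -0.04   -0.03   -0.09   -0.02    0.89   -0.11]
  [ -0.10   -0.01   -0.05   -0.04   -0.07   -0.04    0.90]
Leontief inverse L = M⁻¹:
  [  1.1025    0.0811    0.1391    0.1601    0.0926    0.1178    0.1597]
  [  0.1038    1.1442    0.0829    0.0960    0.0677    0.1104    0.1676]
  [  0.1522    0.1578    1.0955    0.1653    0.1138    0.1436    0.1104]
  [  0.1564    0.1472    0.1159    1.0678    0.0502    0.1469    0.1526]
  [  0.0735    0.0774    0.1298    0.0483    1.1519    0.0581    0.1213]
  [  0.1201    0.0846    0.0765    0.1403    0.0579    1.1680    0.1837]
  [  0.1501    0.0468    0.0959    0.0855    0.1118    0.0852    1.1612]
Total output x = L · d:
  x_0 = 1.1025·21 + 0.0811·73 + 0.1391·56 + 0.1601·98 + 0.0926·86 + 0.1178·62 + 0.1597·36 = 73.5756
  x_1 = 0.1038·21 + 1.1442·73 + 0.0829·56 + 0.0960·98 + 0.0677·86 + 0.1104·62 + 0.1676·36 = 118.4585
  x_2 = 0.1522·21 + 0.1578·73 + 1.0955·56 + 0.1653·98 + 0.1138·86 + 0.1436·62 + 0.1104·36 = 114.9187
  x_3 = 0.1564·21 + 0.1472·73 + 0.1159·56 + 1.0678·98 + 0.0502·86 + 0.1469·62 + 0.1526·36 = 144.0793
  x_4 = 0.0735·21 + 0.0774·73 + 0.1298·56 + 0.0483·98 + 1.1519·86 + 0.0581·62 + 0.1213·36 = 126.2194
  x_5 = 0.1201·21 + 0.0846·73 + 0.0765·56 + 0.1403·98 + 0.0579·86 + 1.1680·62 + 0.1837·36 = 110.7460
  x_6 = 0.1501·21 + 0.0468·73 + 0.0959·56 + 0.0855·98 + 0.1118·86 + 0.0852·62 + 1.1612·36 = 77.0183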